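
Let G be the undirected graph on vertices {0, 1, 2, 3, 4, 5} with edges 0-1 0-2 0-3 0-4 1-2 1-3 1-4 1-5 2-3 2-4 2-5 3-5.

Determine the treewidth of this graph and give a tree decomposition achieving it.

Every bag has size at most 4, so the width is 4 − 1 = 3 and tw(G) ≤ 3. Conversely, {0, 1, 2, 3} is a clique of size 4, and the vertices of any clique must share a bag in every tree decomposition; so some bag has ≥ 4 vertices and tw(G) ≥ 3. Hence tw(G) = 3 exactly.

Treewidth 3.
One such decomposition:
Bags: B1 = {0, 1, 2, 4}  B2 = {0, 1, 2, 3}  B3 = {1, 2, 3, 5}
Tree: B1–B2, B2–B3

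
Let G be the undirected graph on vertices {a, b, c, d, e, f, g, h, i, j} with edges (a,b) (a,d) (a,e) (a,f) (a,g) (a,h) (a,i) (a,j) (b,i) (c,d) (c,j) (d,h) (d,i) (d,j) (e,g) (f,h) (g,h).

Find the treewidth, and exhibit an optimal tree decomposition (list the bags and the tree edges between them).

Every bag has size at most 3, so the width is 3 − 1 = 2 and tw(G) ≤ 2. Conversely, {c, d, j} is a clique of size 3, and the vertices of any clique must share a bag in every tree decomposition; so some bag has ≥ 3 vertices and tw(G) ≥ 2. Therefore the treewidth is 2.

Treewidth 2.
Bags: B1 = {a, d, j}  B2 = {a, d, h}  B3 = {a, d, i}  B4 = {a, b, i}  B5 = {a, g, h}  B6 = {a, e, g}  B7 = {c, d, j}  B8 = {a, f, h}
Tree: B1–B2, B2–B3, B3–B4, B2–B5, B5–B6, B1–B7, B5–B8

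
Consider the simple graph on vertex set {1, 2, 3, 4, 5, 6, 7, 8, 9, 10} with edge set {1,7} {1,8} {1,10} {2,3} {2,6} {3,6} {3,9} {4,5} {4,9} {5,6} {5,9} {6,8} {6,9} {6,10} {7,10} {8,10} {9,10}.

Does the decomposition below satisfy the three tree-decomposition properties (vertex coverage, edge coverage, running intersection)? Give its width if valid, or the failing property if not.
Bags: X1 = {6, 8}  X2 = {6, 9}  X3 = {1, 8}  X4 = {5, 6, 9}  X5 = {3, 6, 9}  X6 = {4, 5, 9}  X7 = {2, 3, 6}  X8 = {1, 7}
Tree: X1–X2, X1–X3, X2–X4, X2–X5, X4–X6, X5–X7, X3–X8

A tree decomposition must satisfy three properties: every vertex lies in some bag; for every edge, both endpoints lie together in some bag; and for every vertex, the bags containing it form a connected subtree. Here vertex 10 appears in no bag, so the decomposition is invalid.

No — vertex 10 appears in no bag.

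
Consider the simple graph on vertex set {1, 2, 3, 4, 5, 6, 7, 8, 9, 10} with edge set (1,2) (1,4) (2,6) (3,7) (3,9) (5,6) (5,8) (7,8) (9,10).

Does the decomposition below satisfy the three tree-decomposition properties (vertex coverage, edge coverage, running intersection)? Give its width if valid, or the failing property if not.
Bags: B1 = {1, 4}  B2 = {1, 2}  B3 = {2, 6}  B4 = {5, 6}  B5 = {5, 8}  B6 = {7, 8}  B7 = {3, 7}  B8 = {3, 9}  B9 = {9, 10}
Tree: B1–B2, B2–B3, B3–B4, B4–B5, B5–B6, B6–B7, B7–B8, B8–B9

Yes; width 1.

Vertex coverage: the bags together contain {1, 2, 3, 4, 5, 6, 7, 8, 9, 10}, the full vertex set. Edge coverage: each edge of G has both endpoints in at least one bag. Running intersection: for every vertex, the bags containing it form a connected subtree. All three properties hold, so this is a valid tree decomposition of width max|bag| − 1 = 1, and hence tw(G) ≤ 1.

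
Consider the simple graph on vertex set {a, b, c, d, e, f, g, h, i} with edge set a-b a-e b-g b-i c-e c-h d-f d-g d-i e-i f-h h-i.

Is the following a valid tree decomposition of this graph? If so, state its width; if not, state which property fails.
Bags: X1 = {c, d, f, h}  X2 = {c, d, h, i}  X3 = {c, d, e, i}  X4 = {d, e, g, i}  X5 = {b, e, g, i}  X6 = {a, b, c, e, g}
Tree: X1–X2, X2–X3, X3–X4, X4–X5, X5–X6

A tree decomposition must satisfy three properties: every vertex lies in some bag; for every edge, both endpoints lie together in some bag; and for every vertex, the bags containing it form a connected subtree. Here bags containing vertex c are not connected in the tree, so the decomposition is invalid.

No — bags containing vertex c are not connected in the tree.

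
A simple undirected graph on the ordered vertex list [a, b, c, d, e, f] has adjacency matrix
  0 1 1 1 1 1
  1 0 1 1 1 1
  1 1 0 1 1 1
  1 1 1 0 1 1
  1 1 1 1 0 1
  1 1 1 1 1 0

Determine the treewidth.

5

A width-5 tree decomposition is:
Bags: B1 = {a, b, c, d, e, f}
Tree: (single bag)
With just one bag of size 6, the width is 6 − 1 = 5, so tw(G) ≤ 5. For the lower bound, the 6 vertices {a, b, c, d, e, f} are pairwise adjacent, and any tree decomposition puts a clique entirely inside one bag — forcing width ≥ 5. The upper and lower bounds meet at 5, so that is the treewidth.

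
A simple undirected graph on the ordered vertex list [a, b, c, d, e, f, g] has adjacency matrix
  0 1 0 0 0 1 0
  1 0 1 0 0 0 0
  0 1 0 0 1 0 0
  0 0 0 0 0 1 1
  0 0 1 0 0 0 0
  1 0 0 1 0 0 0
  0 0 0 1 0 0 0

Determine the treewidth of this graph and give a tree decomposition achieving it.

Treewidth 1.
One optimal decomposition is:
Bags: B1 = {c, e}  B2 = {b, c}  B3 = {a, b}  B4 = {a, f}  B5 = {d, f}  B6 = {d, g}
Tree: B1–B2, B2–B3, B3–B4, B4–B5, B5–B6

Every bag has size at most 2, so the width is 2 − 1 = 1 and tw(G) ≤ 1. Since G has at least one edge (e.g. e–c), it is not an edgeless graph, so tw(G) ≥ 1. Therefore the treewidth is 1.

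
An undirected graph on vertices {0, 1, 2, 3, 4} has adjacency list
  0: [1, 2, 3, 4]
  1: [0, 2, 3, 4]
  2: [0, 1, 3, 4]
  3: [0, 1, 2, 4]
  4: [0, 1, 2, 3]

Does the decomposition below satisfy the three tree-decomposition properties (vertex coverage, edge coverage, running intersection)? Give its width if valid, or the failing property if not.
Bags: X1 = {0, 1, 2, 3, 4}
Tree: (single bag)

Yes; width 4.

Vertex coverage: the bags together contain {0, 1, 2, 3, 4}, the full vertex set. Edge coverage: each edge of G has both endpoints in at least one bag. Running intersection: for every vertex, the bags containing it form a connected subtree. All three properties hold, so this is a valid tree decomposition of width max|bag| − 1 = 4, and hence tw(G) ≤ 4.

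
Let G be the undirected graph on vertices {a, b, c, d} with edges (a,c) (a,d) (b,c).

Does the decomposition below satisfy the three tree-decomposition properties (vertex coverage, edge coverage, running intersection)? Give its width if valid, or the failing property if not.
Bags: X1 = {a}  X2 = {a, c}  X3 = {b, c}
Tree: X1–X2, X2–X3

A tree decomposition must satisfy three properties: every vertex lies in some bag; for every edge, both endpoints lie together in some bag; and for every vertex, the bags containing it form a connected subtree. Here vertex d appears in no bag, so the decomposition is invalid.

No — vertex d appears in no bag.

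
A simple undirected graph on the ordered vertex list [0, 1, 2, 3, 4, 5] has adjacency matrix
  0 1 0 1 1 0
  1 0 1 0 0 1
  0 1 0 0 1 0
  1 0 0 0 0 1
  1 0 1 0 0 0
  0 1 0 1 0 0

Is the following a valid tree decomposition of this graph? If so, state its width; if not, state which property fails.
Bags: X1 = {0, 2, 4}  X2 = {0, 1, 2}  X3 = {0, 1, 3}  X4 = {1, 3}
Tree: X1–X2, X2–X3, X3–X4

No — vertex 5 appears in no bag.

A tree decomposition must satisfy three properties: every vertex lies in some bag; for every edge, both endpoints lie together in some bag; and for every vertex, the bags containing it form a connected subtree. Here vertex 5 appears in no bag, so the decomposition is invalid.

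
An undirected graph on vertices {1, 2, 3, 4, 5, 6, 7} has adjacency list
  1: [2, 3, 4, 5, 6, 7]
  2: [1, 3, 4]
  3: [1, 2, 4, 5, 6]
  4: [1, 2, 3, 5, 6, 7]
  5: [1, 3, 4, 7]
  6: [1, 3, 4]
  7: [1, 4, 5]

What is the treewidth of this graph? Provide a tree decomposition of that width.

Treewidth 3.
One such decomposition:
Bags: B1 = {1, 2, 3, 4}  B2 = {1, 3, 4, 5}  B3 = {1, 4, 5, 7}  B4 = {1, 3, 4, 6}
Tree: B1–B2, B2–B3, B2–B4

The largest bag has 4 vertices, giving width 3; this decomposition certifies tw(G) ≤ 3. On the other hand G contains the 4-clique {1, 2, 3, 4}. A clique must lie in a single bag of any decomposition, so no decomposition can have width below 3. Therefore the treewidth is 3.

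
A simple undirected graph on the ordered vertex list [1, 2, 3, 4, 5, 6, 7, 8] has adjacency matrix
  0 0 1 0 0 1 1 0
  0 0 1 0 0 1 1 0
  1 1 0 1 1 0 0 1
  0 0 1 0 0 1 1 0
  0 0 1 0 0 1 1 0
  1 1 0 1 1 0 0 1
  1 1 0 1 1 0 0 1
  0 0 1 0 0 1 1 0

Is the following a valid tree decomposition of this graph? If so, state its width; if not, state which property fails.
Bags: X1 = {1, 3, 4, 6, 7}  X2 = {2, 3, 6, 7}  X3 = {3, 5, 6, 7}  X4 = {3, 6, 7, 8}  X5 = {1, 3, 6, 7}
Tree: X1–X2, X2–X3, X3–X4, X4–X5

A tree decomposition must satisfy three properties: every vertex lies in some bag; for every edge, both endpoints lie together in some bag; and for every vertex, the bags containing it form a connected subtree. Here bags containing vertex 1 are not connected in the tree, so the decomposition is invalid.

No — bags containing vertex 1 are not connected in the tree.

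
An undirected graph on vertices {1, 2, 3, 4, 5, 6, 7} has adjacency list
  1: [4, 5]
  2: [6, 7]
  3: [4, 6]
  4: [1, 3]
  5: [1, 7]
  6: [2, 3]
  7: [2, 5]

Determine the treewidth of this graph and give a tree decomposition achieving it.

Treewidth 2.
One optimal decomposition is:
Bags: B1 = {2, 6, 7}  B2 = {5, 6, 7}  B3 = {1, 5, 6}  B4 = {1, 4, 6}  B5 = {3, 4, 6}
Tree: B1–B2, B2–B3, B3–B4, B4–B5

Every bag has size at most 3, so the width is 3 − 1 = 2 and tw(G) ≤ 2. The edges 6–2–7–5–1–4–3–6 form a cycle, so G is not a tree and its treewidth is at least 2. The upper and lower bounds meet at 2, so that is the treewidth.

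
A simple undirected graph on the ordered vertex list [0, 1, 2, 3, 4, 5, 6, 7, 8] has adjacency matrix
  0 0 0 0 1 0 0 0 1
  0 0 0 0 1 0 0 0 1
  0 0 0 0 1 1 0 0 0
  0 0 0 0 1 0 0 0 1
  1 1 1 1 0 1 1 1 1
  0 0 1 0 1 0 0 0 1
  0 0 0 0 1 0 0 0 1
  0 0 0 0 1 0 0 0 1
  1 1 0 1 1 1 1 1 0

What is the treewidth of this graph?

A width-2 tree decomposition is:
Bags: B1 = {4, 5, 8}  B2 = {0, 4, 8}  B3 = {3, 4, 8}  B4 = {4, 7, 8}  B5 = {4, 6, 8}  B6 = {2, 4, 5}  B7 = {1, 4, 8}
Tree: B1–B2, B2–B3, B3–B4, B3–B5, B1–B6, B2–B7
The largest bag has 3 vertices, giving width 2; this decomposition certifies tw(G) ≤ 2. For the lower bound, the 3 vertices {0, 4, 8} are pairwise adjacent, and any tree decomposition puts a clique entirely inside one bag — forcing width ≥ 2. Combining the bounds, tw(G) = 2.

2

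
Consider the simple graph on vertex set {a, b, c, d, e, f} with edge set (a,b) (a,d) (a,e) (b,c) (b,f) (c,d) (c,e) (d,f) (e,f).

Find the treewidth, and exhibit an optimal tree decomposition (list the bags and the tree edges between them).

The largest bag has 4 vertices, giving width 3; this decomposition certifies tw(G) ≤ 3. For the lower bound: the 4 vertex sets {c,d}, {e,f}, {a}, {b} are disjoint, each induces a connected subgraph, and every pair is joined by at least one edge of G. Contracting each set to a single vertex therefore yields K_{4} as a minor, and since treewidth is minor-monotone, tw(G) ≥ tw(K_{4}) = 3. The upper and lower bounds meet at 3, so that is the treewidth.

Treewidth 3.
One optimal decomposition is:
Bags: B1 = {a, c, d, f}  B2 = {a, c, e, f}  B3 = {a, b, c, f}
Tree: B1–B2, B2–B3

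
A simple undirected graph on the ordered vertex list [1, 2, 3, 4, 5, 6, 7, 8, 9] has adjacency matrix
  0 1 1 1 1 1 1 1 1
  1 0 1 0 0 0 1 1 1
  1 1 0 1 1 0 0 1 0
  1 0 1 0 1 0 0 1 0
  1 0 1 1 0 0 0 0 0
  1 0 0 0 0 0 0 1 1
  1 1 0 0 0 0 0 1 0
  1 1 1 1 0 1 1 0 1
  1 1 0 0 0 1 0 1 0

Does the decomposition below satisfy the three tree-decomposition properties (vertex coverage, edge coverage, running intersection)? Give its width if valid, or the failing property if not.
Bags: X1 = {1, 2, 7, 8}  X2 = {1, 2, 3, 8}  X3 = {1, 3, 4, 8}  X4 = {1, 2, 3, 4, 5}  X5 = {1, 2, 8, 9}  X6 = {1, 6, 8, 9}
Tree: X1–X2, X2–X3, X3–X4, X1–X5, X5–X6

A tree decomposition must satisfy three properties: every vertex lies in some bag; for every edge, both endpoints lie together in some bag; and for every vertex, the bags containing it form a connected subtree. Here bags containing vertex 2 are not connected in the tree, so the decomposition is invalid.

No — bags containing vertex 2 are not connected in the tree.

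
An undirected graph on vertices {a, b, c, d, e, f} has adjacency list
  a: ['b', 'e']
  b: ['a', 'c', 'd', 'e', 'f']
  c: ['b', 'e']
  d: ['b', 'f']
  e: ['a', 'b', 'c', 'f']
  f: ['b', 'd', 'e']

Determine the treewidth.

A width-2 tree decomposition is:
Bags: B1 = {a, b, e}  B2 = {b, e, f}  B3 = {b, d, f}  B4 = {b, c, e}
Tree: B1–B2, B2–B3, B1–B4
Every bag has size at most 3, so the width is 3 − 1 = 2 and tw(G) ≤ 2. On the other hand G contains the 3-clique {b, d, f}. A clique must lie in a single bag of any decomposition, so no decomposition can have width below 2. Combining the bounds, tw(G) = 2.

2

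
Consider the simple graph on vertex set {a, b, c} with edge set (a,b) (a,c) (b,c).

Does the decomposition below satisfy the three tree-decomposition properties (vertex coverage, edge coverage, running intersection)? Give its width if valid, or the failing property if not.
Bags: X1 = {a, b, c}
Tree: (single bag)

Yes; width 2.

Checking the three conditions: (i) the bags cover all of {a, b, c}; (ii) for each edge, some bag contains both endpoints; (iii) the bags containing any fixed vertex form a subtree. All hold, so the decomposition is valid with width 3 − 1 = 2.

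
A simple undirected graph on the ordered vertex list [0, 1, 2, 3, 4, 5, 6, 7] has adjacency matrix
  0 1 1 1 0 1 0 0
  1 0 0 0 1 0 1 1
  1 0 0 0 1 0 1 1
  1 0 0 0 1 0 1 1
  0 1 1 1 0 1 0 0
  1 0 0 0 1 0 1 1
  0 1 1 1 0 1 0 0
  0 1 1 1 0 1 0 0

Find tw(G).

A width-4 tree decomposition is:
Bags: B1 = {0, 2, 4, 6, 7}  B2 = {0, 4, 5, 6, 7}  B3 = {0, 3, 4, 6, 7}  B4 = {0, 1, 4, 6, 7}
Tree: B1–B2, B2–B3, B3–B4
The largest bag has 5 vertices, giving width 4; this decomposition certifies tw(G) ≤ 4. For the lower bound: the 5 vertex sets {2,4}, {0,5}, {3,7}, {6}, {1} are disjoint, each induces a connected subgraph, and every pair is joined by at least one edge of G. Contracting each set to a single vertex therefore yields K_{5} as a minor, and since treewidth is minor-monotone, tw(G) ≥ tw(K_{5}) = 4. The upper and lower bounds meet at 4, so that is the treewidth.

4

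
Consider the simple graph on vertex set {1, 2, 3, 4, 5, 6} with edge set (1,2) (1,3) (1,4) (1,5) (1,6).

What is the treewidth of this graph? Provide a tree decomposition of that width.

The largest bag has 2 vertices, giving width 1; this decomposition certifies tw(G) ≤ 1. G has an edge, so its treewidth is at least 1. Combining the bounds, tw(G) = 1.

Treewidth 1.
Bags: B1 = {1, 6}  B2 = {1, 4}  B3 = {1, 2}  B4 = {1, 5}  B5 = {1, 3}
Tree: B1–B2, B2–B3, B3–B4, B4–B5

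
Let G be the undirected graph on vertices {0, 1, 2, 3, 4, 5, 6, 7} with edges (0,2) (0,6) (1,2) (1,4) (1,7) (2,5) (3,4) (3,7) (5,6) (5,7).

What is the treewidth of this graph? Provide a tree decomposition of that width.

The largest bag has 3 vertices, giving width 2; this decomposition certifies tw(G) ≤ 2. Since 0–6–5–2–0 is a cycle in G, G is not acyclic. Forests are exactly the graphs of treewidth ≤ 1, so tw(G) ≥ 2. Combining the bounds, tw(G) = 2.

Treewidth 2.
One optimal decomposition is:
Bags: B1 = {0, 2, 6}  B2 = {2, 5, 6}  B3 = {1, 2, 5}  B4 = {1, 5, 7}  B5 = {1, 4, 7}  B6 = {3, 4, 7}
Tree: B1–B2, B2–B3, B3–B4, B4–B5, B5–B6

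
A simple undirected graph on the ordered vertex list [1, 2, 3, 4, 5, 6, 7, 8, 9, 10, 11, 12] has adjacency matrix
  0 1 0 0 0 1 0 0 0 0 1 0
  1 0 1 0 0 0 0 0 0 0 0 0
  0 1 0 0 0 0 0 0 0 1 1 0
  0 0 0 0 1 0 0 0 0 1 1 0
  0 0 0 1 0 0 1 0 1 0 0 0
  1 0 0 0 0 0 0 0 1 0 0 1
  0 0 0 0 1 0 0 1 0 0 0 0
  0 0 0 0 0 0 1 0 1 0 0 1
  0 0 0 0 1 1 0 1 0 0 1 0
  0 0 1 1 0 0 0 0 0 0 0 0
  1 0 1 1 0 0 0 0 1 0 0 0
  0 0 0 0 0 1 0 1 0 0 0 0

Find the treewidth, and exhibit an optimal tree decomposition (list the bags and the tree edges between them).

Treewidth 3.
One such decomposition:
Bags: B1 = {1, 2, 3, 10}  B2 = {1, 3, 10, 11}  B3 = {1, 4, 10, 11}  B4 = {1, 4, 6, 11}  B5 = {4, 6, 9, 11}  B6 = {4, 5, 6, 9}  B7 = {5, 6, 9, 12}  B8 = {5, 8, 9, 12}  B9 = {5, 7, 8, 12}
Tree: B1–B2, B2–B3, B3–B4, B4–B5, B5–B6, B6–B7, B7–B8, B8–B9

Every bag has size at most 4, so the width is 4 − 1 = 3 and tw(G) ≤ 3. For the lower bound: the 4 vertex sets {2,3,10}, {1}, {11}, {4,5,6,9} are disjoint, each induces a connected subgraph, and every pair is joined by at least one edge of G. Contracting each set to a single vertex therefore yields K_{4} as a minor, and since treewidth is minor-monotone, tw(G) ≥ tw(K_{4}) = 3. Therefore the treewidth is 3.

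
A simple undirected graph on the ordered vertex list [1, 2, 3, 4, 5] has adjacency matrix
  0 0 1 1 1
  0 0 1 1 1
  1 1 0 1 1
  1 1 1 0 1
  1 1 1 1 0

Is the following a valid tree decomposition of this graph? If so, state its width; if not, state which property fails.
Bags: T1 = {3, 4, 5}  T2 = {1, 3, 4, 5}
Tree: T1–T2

No — vertex 2 appears in no bag.

A tree decomposition must satisfy three properties: every vertex lies in some bag; for every edge, both endpoints lie together in some bag; and for every vertex, the bags containing it form a connected subtree. Here vertex 2 appears in no bag, so the decomposition is invalid.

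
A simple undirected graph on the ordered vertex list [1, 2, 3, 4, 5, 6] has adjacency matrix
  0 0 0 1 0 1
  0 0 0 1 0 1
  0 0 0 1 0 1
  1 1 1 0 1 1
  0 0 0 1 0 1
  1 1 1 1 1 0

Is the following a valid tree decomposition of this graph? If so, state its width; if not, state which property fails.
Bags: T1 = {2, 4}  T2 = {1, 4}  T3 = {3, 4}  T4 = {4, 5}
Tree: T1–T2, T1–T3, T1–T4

No — vertex 6 appears in no bag.

A tree decomposition must satisfy three properties: every vertex lies in some bag; for every edge, both endpoints lie together in some bag; and for every vertex, the bags containing it form a connected subtree. Here vertex 6 appears in no bag, so the decomposition is invalid.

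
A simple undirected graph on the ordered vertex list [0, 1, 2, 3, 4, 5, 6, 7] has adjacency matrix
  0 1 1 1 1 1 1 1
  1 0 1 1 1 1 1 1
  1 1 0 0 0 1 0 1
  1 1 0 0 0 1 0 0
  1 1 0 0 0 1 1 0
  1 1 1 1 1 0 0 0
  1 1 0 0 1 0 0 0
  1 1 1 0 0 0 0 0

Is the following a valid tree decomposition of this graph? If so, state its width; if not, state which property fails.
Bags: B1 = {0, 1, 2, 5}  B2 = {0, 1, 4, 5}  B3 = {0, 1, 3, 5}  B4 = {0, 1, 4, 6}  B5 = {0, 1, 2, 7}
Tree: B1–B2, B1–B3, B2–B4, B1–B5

Every vertex of G appears in some bag (union = {0, 1, 2, 3, 4, 5, 6, 7}); every edge is covered by a bag; and for each vertex v the set of bags containing v is connected in the bag tree. The decomposition is therefore valid. The largest bag has 4 vertices, so the width is 3.

Yes; width 3.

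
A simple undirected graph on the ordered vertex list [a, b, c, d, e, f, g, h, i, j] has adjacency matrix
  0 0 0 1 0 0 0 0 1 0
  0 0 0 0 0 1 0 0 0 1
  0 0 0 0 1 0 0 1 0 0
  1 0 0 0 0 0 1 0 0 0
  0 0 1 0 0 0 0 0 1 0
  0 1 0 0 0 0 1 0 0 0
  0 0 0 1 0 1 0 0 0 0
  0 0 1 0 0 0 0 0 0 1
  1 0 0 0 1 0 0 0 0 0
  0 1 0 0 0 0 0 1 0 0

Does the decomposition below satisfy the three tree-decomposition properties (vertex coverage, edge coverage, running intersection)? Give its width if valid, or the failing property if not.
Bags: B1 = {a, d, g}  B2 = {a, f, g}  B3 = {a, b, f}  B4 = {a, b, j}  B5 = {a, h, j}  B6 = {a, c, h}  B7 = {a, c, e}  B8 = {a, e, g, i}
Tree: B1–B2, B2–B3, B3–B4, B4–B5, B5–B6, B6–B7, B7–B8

No — bags containing vertex g are not connected in the tree.

A tree decomposition must satisfy three properties: every vertex lies in some bag; for every edge, both endpoints lie together in some bag; and for every vertex, the bags containing it form a connected subtree. Here bags containing vertex g are not connected in the tree, so the decomposition is invalid.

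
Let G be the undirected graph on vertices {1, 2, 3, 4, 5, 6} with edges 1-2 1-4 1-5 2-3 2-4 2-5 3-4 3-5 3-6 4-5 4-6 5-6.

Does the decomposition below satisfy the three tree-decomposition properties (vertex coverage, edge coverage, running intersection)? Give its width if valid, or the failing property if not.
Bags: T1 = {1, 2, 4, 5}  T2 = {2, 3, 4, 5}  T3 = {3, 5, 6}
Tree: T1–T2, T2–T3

A tree decomposition must satisfy three properties: every vertex lies in some bag; for every edge, both endpoints lie together in some bag; and for every vertex, the bags containing it form a connected subtree. Here edge (4,6) lies in no bag, so the decomposition is invalid.

No — edge (4,6) lies in no bag.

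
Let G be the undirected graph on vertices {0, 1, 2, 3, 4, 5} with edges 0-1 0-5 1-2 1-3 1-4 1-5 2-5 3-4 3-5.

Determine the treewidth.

A width-2 tree decomposition is:
Bags: B1 = {1, 3, 5}  B2 = {1, 2, 5}  B3 = {1, 3, 4}  B4 = {0, 1, 5}
Tree: B1–B2, B1–B3, B2–B4
Every bag has size at most 3, so the width is 3 − 1 = 2 and tw(G) ≤ 2. For the lower bound, the 3 vertices {1, 3, 4} are pairwise adjacent, and any tree decomposition puts a clique entirely inside one bag — forcing width ≥ 2. Hence tw(G) = 2 exactly.

2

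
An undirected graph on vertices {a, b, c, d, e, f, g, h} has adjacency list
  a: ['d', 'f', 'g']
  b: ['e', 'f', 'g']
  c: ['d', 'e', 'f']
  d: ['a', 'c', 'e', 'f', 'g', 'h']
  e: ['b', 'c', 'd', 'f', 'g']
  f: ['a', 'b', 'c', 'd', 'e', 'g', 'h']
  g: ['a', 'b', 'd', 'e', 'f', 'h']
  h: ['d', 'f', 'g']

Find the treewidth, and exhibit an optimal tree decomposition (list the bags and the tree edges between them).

Treewidth 3.
One such decomposition:
Bags: B1 = {d, e, f, g}  B2 = {d, f, g, h}  B3 = {c, d, e, f}  B4 = {a, d, f, g}  B5 = {b, e, f, g}
Tree: B1–B2, B1–B3, B1–B4, B1–B5

Every bag has size at most 4, so the width is 4 − 1 = 3 and tw(G) ≤ 3. Conversely, {d, e, f, g} is a clique of size 4, and the vertices of any clique must share a bag in every tree decomposition; so some bag has ≥ 4 vertices and tw(G) ≥ 3. Therefore the treewidth is 3.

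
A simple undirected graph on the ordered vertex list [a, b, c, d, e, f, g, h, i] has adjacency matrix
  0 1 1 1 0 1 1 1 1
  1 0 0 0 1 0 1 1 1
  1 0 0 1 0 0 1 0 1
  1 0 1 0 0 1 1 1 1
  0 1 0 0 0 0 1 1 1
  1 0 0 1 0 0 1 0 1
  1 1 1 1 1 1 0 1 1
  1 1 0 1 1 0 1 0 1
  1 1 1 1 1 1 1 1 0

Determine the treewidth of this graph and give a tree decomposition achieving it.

Every bag has size at most 5, so the width is 5 − 1 = 4 and tw(G) ≤ 4. On the other hand G contains the 5-clique {b, e, g, h, i}. A clique must lie in a single bag of any decomposition, so no decomposition can have width below 4. Hence tw(G) = 4 exactly.

Treewidth 4.
One optimal decomposition is:
Bags: B1 = {a, d, g, h, i}  B2 = {a, b, g, h, i}  B3 = {a, d, f, g, i}  B4 = {a, c, d, g, i}  B5 = {b, e, g, h, i}
Tree: B1–B2, B1–B3, B3–B4, B2–B5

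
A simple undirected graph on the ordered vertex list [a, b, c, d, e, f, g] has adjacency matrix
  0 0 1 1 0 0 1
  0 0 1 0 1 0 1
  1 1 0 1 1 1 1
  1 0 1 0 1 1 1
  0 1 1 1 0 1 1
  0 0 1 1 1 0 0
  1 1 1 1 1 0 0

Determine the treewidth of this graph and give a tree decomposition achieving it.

Each bag holds 4 vertices, so the decomposition has width 3, which upper-bounds the treewidth. Conversely, {c, d, e, g} is a clique of size 4, and the vertices of any clique must share a bag in every tree decomposition; so some bag has ≥ 4 vertices and tw(G) ≥ 3. Combining the bounds, tw(G) = 3.

Treewidth 3.
Bags: B1 = {c, d, e, g}  B2 = {b, c, e, g}  B3 = {c, d, e, f}  B4 = {a, c, d, g}
Tree: B1–B2, B1–B3, B1–B4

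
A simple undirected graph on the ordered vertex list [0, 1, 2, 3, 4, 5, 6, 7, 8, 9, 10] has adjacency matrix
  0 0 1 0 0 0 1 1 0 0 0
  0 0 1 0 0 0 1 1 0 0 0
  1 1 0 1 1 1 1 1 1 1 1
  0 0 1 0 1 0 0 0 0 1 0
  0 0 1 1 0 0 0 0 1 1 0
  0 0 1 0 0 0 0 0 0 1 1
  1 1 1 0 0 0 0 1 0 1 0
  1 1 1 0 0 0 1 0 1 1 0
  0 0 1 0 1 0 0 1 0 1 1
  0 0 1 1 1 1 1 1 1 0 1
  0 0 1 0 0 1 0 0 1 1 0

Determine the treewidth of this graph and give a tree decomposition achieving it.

The largest bag has 4 vertices, giving width 3; this decomposition certifies tw(G) ≤ 3. For the lower bound, the 4 vertices {0, 2, 6, 7} are pairwise adjacent, and any tree decomposition puts a clique entirely inside one bag — forcing width ≥ 3. The upper and lower bounds meet at 3, so that is the treewidth.

Treewidth 3.
Bags: B1 = {2, 7, 8, 9}  B2 = {2, 8, 9, 10}  B3 = {2, 6, 7, 9}  B4 = {2, 4, 8, 9}  B5 = {0, 2, 6, 7}  B6 = {2, 3, 4, 9}  B7 = {1, 2, 6, 7}  B8 = {2, 5, 9, 10}
Tree: B1–B2, B1–B3, B1–B4, B3–B5, B4–B6, B3–B7, B2–B8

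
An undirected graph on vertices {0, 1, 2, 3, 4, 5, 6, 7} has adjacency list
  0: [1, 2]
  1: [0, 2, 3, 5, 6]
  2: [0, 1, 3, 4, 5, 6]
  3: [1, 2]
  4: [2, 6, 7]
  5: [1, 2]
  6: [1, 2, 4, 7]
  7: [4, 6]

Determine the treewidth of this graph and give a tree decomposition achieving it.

Treewidth 2.
Bags: B1 = {1, 2, 6}  B2 = {0, 1, 2}  B3 = {1, 2, 5}  B4 = {2, 4, 6}  B5 = {4, 6, 7}  B6 = {1, 2, 3}
Tree: B1–B2, B1–B3, B1–B4, B4–B5, B1–B6

The largest bag has 3 vertices, giving width 2; this decomposition certifies tw(G) ≤ 2. For the lower bound, the 3 vertices {0, 1, 2} are pairwise adjacent, and any tree decomposition puts a clique entirely inside one bag — forcing width ≥ 2. Hence tw(G) = 2 exactly.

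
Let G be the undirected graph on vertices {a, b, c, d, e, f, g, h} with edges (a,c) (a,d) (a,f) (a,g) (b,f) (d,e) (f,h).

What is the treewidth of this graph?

A width-1 tree decomposition is:
Bags: B1 = {b, f}  B2 = {a, f}  B3 = {a, c}  B4 = {a, d}  B5 = {f, h}  B6 = {a, g}  B7 = {d, e}
Tree: B1–B2, B2–B3, B2–B4, B1–B5, B3–B6, B4–B7
Every bag has size at most 2, so the width is 2 − 1 = 1 and tw(G) ≤ 1. Since G has at least one edge (e.g. f–b), it is not an edgeless graph, so tw(G) ≥ 1. The upper and lower bounds meet at 1, so that is the treewidth.

1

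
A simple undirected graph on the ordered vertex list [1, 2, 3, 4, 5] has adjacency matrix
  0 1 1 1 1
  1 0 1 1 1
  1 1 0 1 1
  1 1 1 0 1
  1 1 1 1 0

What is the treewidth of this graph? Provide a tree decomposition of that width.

A single bag containing all 5 vertices is trivially a valid decomposition of width 4. On the other hand G contains the 5-clique {1, 2, 3, 4, 5}. A clique must lie in a single bag of any decomposition, so no decomposition can have width below 4. Combining the bounds, tw(G) = 4.

Treewidth 4.
One such decomposition:
Bags: B1 = {1, 2, 3, 4, 5}
Tree: (single bag)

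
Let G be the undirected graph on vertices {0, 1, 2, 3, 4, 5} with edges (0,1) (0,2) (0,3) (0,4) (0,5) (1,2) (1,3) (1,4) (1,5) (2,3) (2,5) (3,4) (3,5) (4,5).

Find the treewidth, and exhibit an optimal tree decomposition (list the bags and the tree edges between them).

Treewidth 4.
One such decomposition:
Bags: B1 = {0, 1, 3, 4, 5}  B2 = {0, 1, 2, 3, 5}
Tree: B1–B2

The largest bag has 5 vertices, giving width 4; this decomposition certifies tw(G) ≤ 4. For the lower bound, the 5 vertices {0, 1, 2, 3, 5} are pairwise adjacent, and any tree decomposition puts a clique entirely inside one bag — forcing width ≥ 4. Therefore the treewidth is 4.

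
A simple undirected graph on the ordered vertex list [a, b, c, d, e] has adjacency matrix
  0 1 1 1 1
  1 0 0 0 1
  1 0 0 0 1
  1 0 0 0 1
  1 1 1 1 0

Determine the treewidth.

2

A width-2 tree decomposition is:
Bags: B1 = {a, c, e}  B2 = {a, b, e}  B3 = {a, d, e}
Tree: B1–B2, B1–B3
The largest bag has 3 vertices, giving width 2; this decomposition certifies tw(G) ≤ 2. For the lower bound, the 3 vertices {a, d, e} are pairwise adjacent, and any tree decomposition puts a clique entirely inside one bag — forcing width ≥ 2. Hence tw(G) = 2 exactly.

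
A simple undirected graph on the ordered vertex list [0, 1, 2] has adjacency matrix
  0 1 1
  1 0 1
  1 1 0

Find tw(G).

A width-2 tree decomposition is:
Bags: B1 = {0, 1, 2}
Tree: (single bag)
With just one bag of size 3, the width is 3 − 1 = 2, so tw(G) ≤ 2. On the other hand G contains the 3-clique {0, 1, 2}. A clique must lie in a single bag of any decomposition, so no decomposition can have width below 2. Combining the bounds, tw(G) = 2.

2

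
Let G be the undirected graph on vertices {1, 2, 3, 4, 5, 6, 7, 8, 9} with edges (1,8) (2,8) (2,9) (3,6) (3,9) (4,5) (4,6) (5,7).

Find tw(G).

A width-1 tree decomposition is:
Bags: B1 = {1, 8}  B2 = {2, 8}  B3 = {2, 9}  B4 = {3, 9}  B5 = {3, 6}  B6 = {4, 6}  B7 = {4, 5}  B8 = {5, 7}
Tree: B1–B2, B2–B3, B3–B4, B4–B5, B5–B6, B6–B7, B7–B8
Each bag holds 2 vertices, so the decomposition has width 1, which upper-bounds the treewidth. Any graph with an edge has treewidth ≥ 1, and G has the edge 1–8. Combining the bounds, tw(G) = 1.

1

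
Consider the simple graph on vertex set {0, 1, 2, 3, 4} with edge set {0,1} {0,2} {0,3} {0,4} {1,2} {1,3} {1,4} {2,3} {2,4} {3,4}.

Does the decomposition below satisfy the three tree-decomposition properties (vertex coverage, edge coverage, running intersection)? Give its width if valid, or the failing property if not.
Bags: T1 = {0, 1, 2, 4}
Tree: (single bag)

No — vertex 3 appears in no bag.

A tree decomposition must satisfy three properties: every vertex lies in some bag; for every edge, both endpoints lie together in some bag; and for every vertex, the bags containing it form a connected subtree. Here vertex 3 appears in no bag, so the decomposition is invalid.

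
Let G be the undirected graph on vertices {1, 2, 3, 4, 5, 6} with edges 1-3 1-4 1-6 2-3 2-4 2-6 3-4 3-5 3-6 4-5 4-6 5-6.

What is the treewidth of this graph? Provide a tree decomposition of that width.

Treewidth 3.
One optimal decomposition is:
Bags: B1 = {3, 4, 5, 6}  B2 = {2, 3, 4, 6}  B3 = {1, 3, 4, 6}
Tree: B1–B2, B1–B3

Each bag holds 4 vertices, so the decomposition has width 3, which upper-bounds the treewidth. For the lower bound, the 4 vertices {1, 3, 4, 6} are pairwise adjacent, and any tree decomposition puts a clique entirely inside one bag — forcing width ≥ 3. Hence tw(G) = 3 exactly.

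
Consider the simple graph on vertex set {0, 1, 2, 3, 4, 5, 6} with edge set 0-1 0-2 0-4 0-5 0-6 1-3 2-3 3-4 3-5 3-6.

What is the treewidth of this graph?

2

A width-2 tree decomposition is:
Bags: B1 = {0, 2, 3}  B2 = {0, 3, 5}  B3 = {0, 3, 6}  B4 = {0, 3, 4}  B5 = {0, 1, 3}
Tree: B1–B2, B2–B3, B3–B4, B4–B5
The largest bag has 3 vertices, giving width 2; this decomposition certifies tw(G) ≤ 2. For the lower bound, G contains the cycle 0–2–3–5–0, so G is not a forest; only forests have treewidth ≤ 1, hence tw(G) ≥ 2. The upper and lower bounds meet at 2, so that is the treewidth.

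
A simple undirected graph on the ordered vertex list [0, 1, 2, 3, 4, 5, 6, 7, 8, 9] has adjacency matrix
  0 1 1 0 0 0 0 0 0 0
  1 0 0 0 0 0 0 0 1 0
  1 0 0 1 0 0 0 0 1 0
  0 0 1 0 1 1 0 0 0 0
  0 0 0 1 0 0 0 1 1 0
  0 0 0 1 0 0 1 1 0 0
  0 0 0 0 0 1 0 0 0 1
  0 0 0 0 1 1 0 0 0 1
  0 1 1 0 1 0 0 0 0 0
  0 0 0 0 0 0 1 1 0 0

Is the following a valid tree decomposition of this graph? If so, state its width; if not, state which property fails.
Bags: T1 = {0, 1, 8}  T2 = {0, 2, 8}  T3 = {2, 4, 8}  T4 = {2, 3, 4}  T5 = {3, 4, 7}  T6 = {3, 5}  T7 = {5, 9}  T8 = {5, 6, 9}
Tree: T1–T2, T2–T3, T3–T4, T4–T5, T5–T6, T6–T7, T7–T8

A tree decomposition must satisfy three properties: every vertex lies in some bag; for every edge, both endpoints lie together in some bag; and for every vertex, the bags containing it form a connected subtree. Here edge (7,5) lies in no bag, so the decomposition is invalid.

No — edge (7,5) lies in no bag.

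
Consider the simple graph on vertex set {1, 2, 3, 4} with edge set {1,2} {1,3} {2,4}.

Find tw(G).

A width-1 tree decomposition is:
Bags: B1 = {1, 2}  B2 = {1, 3}  B3 = {2, 4}
Tree: B1–B2, B1–B3
The largest bag has 2 vertices, giving width 1; this decomposition certifies tw(G) ≤ 1. Any graph with an edge has treewidth ≥ 1, and G has the edge 1–2. Combining the bounds, tw(G) = 1.

1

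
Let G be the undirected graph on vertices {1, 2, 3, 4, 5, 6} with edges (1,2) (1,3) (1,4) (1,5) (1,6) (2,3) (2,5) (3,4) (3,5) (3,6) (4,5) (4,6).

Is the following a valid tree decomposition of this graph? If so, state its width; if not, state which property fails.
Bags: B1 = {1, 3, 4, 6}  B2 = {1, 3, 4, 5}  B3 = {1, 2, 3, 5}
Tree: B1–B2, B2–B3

Yes; width 3.

Checking the three conditions: (i) the bags cover all of {1, 2, 3, 4, 5, 6}; (ii) for each edge, some bag contains both endpoints; (iii) the bags containing any fixed vertex form a subtree. All hold, so the decomposition is valid with width 4 − 1 = 3.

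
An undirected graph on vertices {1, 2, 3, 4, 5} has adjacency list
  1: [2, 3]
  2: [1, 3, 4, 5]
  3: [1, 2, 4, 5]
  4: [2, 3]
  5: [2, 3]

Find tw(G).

A width-2 tree decomposition is:
Bags: B1 = {2, 3, 5}  B2 = {2, 3, 4}  B3 = {1, 2, 3}
Tree: B1–B2, B1–B3
The largest bag has 3 vertices, giving width 2; this decomposition certifies tw(G) ≤ 2. Conversely, {1, 2, 3} is a clique of size 3, and the vertices of any clique must share a bag in every tree decomposition; so some bag has ≥ 3 vertices and tw(G) ≥ 2. Therefore the treewidth is 2.

2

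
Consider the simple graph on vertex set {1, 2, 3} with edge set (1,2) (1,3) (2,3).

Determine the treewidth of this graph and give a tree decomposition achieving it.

With just one bag of size 3, the width is 3 − 1 = 2, so tw(G) ≤ 2. For the lower bound, the 3 vertices {1, 2, 3} are pairwise adjacent, and any tree decomposition puts a clique entirely inside one bag — forcing width ≥ 2. The upper and lower bounds meet at 2, so that is the treewidth.

Treewidth 2.
One optimal decomposition is:
Bags: B1 = {1, 2, 3}
Tree: (single bag)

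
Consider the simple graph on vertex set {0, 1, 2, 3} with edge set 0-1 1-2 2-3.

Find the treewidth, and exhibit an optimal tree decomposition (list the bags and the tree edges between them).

Treewidth 1.
Bags: B1 = {2, 3}  B2 = {1, 2}  B3 = {0, 1}
Tree: B1–B2, B2–B3

Each bag holds 2 vertices, so the decomposition has width 1, which upper-bounds the treewidth. Since G has at least one edge (e.g. 3–2), it is not an edgeless graph, so tw(G) ≥ 1. Combining the bounds, tw(G) = 1.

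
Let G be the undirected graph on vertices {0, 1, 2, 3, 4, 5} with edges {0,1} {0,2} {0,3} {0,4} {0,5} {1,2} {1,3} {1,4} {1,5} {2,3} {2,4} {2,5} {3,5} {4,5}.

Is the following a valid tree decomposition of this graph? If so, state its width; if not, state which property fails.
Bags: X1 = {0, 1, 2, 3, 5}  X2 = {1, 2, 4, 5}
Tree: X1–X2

No — edge (0,4) lies in no bag.

A tree decomposition must satisfy three properties: every vertex lies in some bag; for every edge, both endpoints lie together in some bag; and for every vertex, the bags containing it form a connected subtree. Here edge (0,4) lies in no bag, so the decomposition is invalid.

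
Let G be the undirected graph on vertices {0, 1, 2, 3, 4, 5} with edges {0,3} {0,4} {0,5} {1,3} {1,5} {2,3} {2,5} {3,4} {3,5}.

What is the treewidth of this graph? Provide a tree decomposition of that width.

Each bag holds 3 vertices, so the decomposition has width 2, which upper-bounds the treewidth. Conversely, {0, 3, 4} is a clique of size 3, and the vertices of any clique must share a bag in every tree decomposition; so some bag has ≥ 3 vertices and tw(G) ≥ 2. The upper and lower bounds meet at 2, so that is the treewidth.

Treewidth 2.
One such decomposition:
Bags: B1 = {0, 3, 5}  B2 = {2, 3, 5}  B3 = {1, 3, 5}  B4 = {0, 3, 4}
Tree: B1–B2, B1–B3, B1–B4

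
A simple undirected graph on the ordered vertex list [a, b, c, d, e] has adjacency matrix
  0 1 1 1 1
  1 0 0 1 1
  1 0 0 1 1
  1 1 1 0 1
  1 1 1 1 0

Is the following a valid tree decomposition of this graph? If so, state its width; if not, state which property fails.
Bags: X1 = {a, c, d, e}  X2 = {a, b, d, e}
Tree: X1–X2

Checking the three conditions: (i) the bags cover all of {a, b, c, d, e}; (ii) for each edge, some bag contains both endpoints; (iii) the bags containing any fixed vertex form a subtree. All hold, so the decomposition is valid with width 4 − 1 = 3.

Yes; width 3.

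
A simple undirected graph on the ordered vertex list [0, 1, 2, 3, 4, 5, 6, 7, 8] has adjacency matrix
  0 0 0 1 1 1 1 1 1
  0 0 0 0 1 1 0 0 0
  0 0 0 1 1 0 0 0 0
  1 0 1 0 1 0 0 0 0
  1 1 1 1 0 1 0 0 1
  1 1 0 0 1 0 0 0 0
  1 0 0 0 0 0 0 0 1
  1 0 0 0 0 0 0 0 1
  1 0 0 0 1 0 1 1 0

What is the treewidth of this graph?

A width-2 tree decomposition is:
Bags: B1 = {0, 4, 8}  B2 = {0, 3, 4}  B3 = {0, 4, 5}  B4 = {0, 6, 8}  B5 = {0, 7, 8}  B6 = {2, 3, 4}  B7 = {1, 4, 5}
Tree: B1–B2, B1–B3, B1–B4, B4–B5, B2–B6, B3–B7
The largest bag has 3 vertices, giving width 2; this decomposition certifies tw(G) ≤ 2. For the lower bound, the 3 vertices {0, 4, 8} are pairwise adjacent, and any tree decomposition puts a clique entirely inside one bag — forcing width ≥ 2. The upper and lower bounds meet at 2, so that is the treewidth.

2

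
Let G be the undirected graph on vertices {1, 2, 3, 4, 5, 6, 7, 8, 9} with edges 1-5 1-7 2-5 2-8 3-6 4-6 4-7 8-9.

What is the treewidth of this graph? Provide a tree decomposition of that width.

Treewidth 1.
Bags: B1 = {8, 9}  B2 = {2, 8}  B3 = {2, 5}  B4 = {1, 5}  B5 = {1, 7}  B6 = {4, 7}  B7 = {4, 6}  B8 = {3, 6}
Tree: B1–B2, B2–B3, B3–B4, B4–B5, B5–B6, B6–B7, B7–B8

The largest bag has 2 vertices, giving width 1; this decomposition certifies tw(G) ≤ 1. Since G has at least one edge (e.g. 9–8), it is not an edgeless graph, so tw(G) ≥ 1. Therefore the treewidth is 1.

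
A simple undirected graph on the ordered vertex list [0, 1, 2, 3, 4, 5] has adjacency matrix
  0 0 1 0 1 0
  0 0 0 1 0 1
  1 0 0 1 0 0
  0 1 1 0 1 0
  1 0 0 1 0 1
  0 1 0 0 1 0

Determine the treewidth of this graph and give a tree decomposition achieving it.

Treewidth 2.
One optimal decomposition is:
Bags: B1 = {0, 2, 4}  B2 = {2, 3, 4}  B3 = {3, 4, 5}  B4 = {1, 3, 5}
Tree: B1–B2, B2–B3, B3–B4

Every bag has size at most 3, so the width is 3 − 1 = 2 and tw(G) ≤ 2. For the lower bound, G contains the cycle 0–2–3–4–0, so G is not a forest; only forests have treewidth ≤ 1, hence tw(G) ≥ 2. Combining the bounds, tw(G) = 2.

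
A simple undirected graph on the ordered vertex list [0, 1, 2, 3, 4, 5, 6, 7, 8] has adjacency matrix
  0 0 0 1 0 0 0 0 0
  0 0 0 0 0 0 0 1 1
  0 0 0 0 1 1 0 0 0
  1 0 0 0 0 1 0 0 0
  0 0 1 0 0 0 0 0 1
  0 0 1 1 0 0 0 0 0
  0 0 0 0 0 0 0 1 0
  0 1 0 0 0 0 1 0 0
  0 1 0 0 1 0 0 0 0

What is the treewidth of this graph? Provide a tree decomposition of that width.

The largest bag has 2 vertices, giving width 1; this decomposition certifies tw(G) ≤ 1. Since G has at least one edge (e.g. 0–3), it is not an edgeless graph, so tw(G) ≥ 1. Therefore the treewidth is 1.

Treewidth 1.
Bags: B1 = {0, 3}  B2 = {3, 5}  B3 = {2, 5}  B4 = {2, 4}  B5 = {4, 8}  B6 = {1, 8}  B7 = {1, 7}  B8 = {6, 7}
Tree: B1–B2, B2–B3, B3–B4, B4–B5, B5–B6, B6–B7, B7–B8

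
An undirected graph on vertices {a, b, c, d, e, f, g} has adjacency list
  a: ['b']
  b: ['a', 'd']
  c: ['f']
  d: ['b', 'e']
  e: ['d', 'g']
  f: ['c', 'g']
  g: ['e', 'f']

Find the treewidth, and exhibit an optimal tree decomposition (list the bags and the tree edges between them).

Treewidth 1.
One optimal decomposition is:
Bags: B1 = {a, b}  B2 = {b, d}  B3 = {d, e}  B4 = {e, g}  B5 = {f, g}  B6 = {c, f}
Tree: B1–B2, B2–B3, B3–B4, B4–B5, B5–B6

The largest bag has 2 vertices, giving width 1; this decomposition certifies tw(G) ≤ 1. G has an edge, so its treewidth is at least 1. Hence tw(G) = 1 exactly.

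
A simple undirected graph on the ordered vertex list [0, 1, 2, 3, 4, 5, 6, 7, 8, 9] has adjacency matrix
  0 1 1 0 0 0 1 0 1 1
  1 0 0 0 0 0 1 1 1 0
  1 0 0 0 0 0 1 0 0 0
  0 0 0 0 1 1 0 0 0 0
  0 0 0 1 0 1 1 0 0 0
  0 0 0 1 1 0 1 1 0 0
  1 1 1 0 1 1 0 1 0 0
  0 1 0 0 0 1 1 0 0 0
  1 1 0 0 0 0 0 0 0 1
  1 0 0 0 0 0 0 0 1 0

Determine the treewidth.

2

A width-2 tree decomposition is:
Bags: B1 = {0, 1, 6}  B2 = {1, 6, 7}  B3 = {0, 1, 8}  B4 = {5, 6, 7}  B5 = {4, 5, 6}  B6 = {0, 2, 6}  B7 = {0, 8, 9}  B8 = {3, 4, 5}
Tree: B1–B2, B1–B3, B2–B4, B4–B5, B1–B6, B3–B7, B5–B8
Every bag has size at most 3, so the width is 3 − 1 = 2 and tw(G) ≤ 2. Conversely, {0, 1, 8} is a clique of size 3, and the vertices of any clique must share a bag in every tree decomposition; so some bag has ≥ 3 vertices and tw(G) ≥ 2. Combining the bounds, tw(G) = 2.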